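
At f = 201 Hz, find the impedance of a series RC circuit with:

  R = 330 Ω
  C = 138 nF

Step 1 — Angular frequency: ω = 2π·f = 2π·201 = 1263 rad/s.
Step 2 — Component impedances:
  R: Z = R = 330 Ω
  C: Z = 1/(jωC) = -j/(ω·C) = 0 - j5738 Ω
Step 3 — Series combination: Z_total = R + C = 330 - j5738 Ω = 5747∠-86.7° Ω.

Z = 330 - j5738 Ω = 5747∠-86.7° Ω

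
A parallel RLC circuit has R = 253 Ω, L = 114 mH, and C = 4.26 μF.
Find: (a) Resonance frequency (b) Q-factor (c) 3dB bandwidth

Step 1 — Resonance: ω₀ = 1/√(LC) = 1/√(0.114·4.26e-06) = 1435 rad/s.
Step 2 — f₀ = ω₀/(2π) = 228.4 Hz.
Step 3 — Parallel Q: Q = R/(ω₀L) = 253/(1435·0.114) = 1.547.
Step 4 — Bandwidth: Δω = ω₀/Q = 927.8 rad/s; BW = Δω/(2π) = 147.7 Hz.

(a) f₀ = 228.4 Hz  (b) Q = 1.547  (c) BW = 147.7 Hz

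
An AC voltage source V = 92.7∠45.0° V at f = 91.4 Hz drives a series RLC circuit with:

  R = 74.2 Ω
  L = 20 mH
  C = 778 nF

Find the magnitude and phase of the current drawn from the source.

Step 1 — Angular frequency: ω = 2π·f = 2π·91.4 = 574.3 rad/s.
Step 2 — Component impedances:
  R: Z = R = 74.2 Ω
  L: Z = jωL = j·574.3·0.02 = 0 + j11.49 Ω
  C: Z = 1/(jωC) = -j/(ω·C) = 0 - j2238 Ω
Step 3 — Series combination: Z_total = R + L + C = 74.2 - j2227 Ω = 2228∠-88.1° Ω.
Step 4 — Source phasor: V = 92.7∠45.0° V = 65.55 + j65.55 V.
Step 5 — Ohm's law: I = V / Z_total = (65.55 + j65.55) / (74.2 - j2227) = -0.02843 + j0.03038 A.
Step 6 — Convert to polar: |I| = 0.04161 A, ∠I = 133.1°.

I = 0.04161∠133.1° A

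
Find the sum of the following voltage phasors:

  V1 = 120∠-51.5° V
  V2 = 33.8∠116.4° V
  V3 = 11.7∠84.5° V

Step 1 — Convert each phasor to rectangular form:
  V1 = 120·(cos(-51.5°) + j·sin(-51.5°)) = 74.7 - j93.91 V
  V2 = 33.8·(cos(116.4°) + j·sin(116.4°)) = -15.03 + j30.28 V
  V3 = 11.7·(cos(84.5°) + j·sin(84.5°)) = 1.121 + j11.65 V
Step 2 — Sum components: V_total = 60.79 - j51.99 V.
Step 3 — Convert to polar: |V_total| = 79.99 V, ∠V_total = -40.5°.

V_total = 79.99∠-40.5° V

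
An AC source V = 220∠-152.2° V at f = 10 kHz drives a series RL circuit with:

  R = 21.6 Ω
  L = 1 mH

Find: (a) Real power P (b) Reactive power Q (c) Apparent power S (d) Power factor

Step 1 — Angular frequency: ω = 2π·f = 2π·1e+04 = 6.283e+04 rad/s.
Step 2 — Component impedances:
  R: Z = R = 21.6 Ω
  L: Z = jωL = j·6.283e+04·0.001 = 0 + j62.83 Ω
Step 3 — Series combination: Z_total = R + L = 21.6 + j62.83 Ω = 66.44∠71.0° Ω.
Step 4 — Source phasor: V = 220∠-152.2° V = -194.6 - j102.6 V.
Step 5 — Current: I = V / Z = -2.413 + j2.268 A = 3.311∠136.8° A.
Step 6 — Complex power: S = V·I* = 236.8 + j688.9 VA.
Step 7 — Real power: P = Re(S) = 236.8 W.
Step 8 — Reactive power: Q = Im(S) = 688.9 VAR.
Step 9 — Apparent power: |S| = 728.5 VA.
Step 10 — Power factor: PF = P/|S| = 0.3251 (lagging).

(a) P = 236.8 W  (b) Q = 688.9 VAR  (c) S = 728.5 VA  (d) PF = 0.3251 (lagging)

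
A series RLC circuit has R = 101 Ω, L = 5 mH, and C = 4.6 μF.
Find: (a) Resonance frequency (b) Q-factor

Step 1 — Resonance condition Im(Z)=0 gives ω₀ = 1/√(LC).
Step 2 — ω₀ = 1/√(0.005·4.6e-06) = 6594 rad/s.
Step 3 — f₀ = ω₀/(2π) = 1049 Hz.
Step 4 — Series Q: Q = ω₀L/R = 6594·0.005/101 = 0.3264.

(a) f₀ = 1049 Hz  (b) Q = 0.3264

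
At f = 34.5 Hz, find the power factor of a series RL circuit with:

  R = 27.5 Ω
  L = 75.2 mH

Step 1 — Angular frequency: ω = 2π·f = 2π·34.5 = 216.8 rad/s.
Step 2 — Component impedances:
  R: Z = R = 27.5 Ω
  L: Z = jωL = j·216.8·0.0752 = 0 + j16.3 Ω
Step 3 — Series combination: Z_total = R + L = 27.5 + j16.3 Ω = 31.97∠30.7° Ω.
Step 4 — Power factor: PF = cos(φ) = Re(Z)/|Z| = 27.5/31.97 = 0.8602.
Step 5 — Type: Im(Z) = 16.3 ⇒ lagging (phase φ = 30.7°).

PF = 0.8602 (lagging, φ = 30.7°)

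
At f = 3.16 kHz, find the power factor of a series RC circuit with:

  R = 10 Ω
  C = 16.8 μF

Step 1 — Angular frequency: ω = 2π·f = 2π·3160 = 1.985e+04 rad/s.
Step 2 — Component impedances:
  R: Z = R = 10 Ω
  C: Z = 1/(jωC) = -j/(ω·C) = 0 - j2.998 Ω
Step 3 — Series combination: Z_total = R + C = 10 - j2.998 Ω = 10.44∠-16.7° Ω.
Step 4 — Power factor: PF = cos(φ) = Re(Z)/|Z| = 10/10.44 = 0.9579.
Step 5 — Type: Im(Z) = -2.998 ⇒ leading (phase φ = -16.7°).

PF = 0.9579 (leading, φ = -16.7°)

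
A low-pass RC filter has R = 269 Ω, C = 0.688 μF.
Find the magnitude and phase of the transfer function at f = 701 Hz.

Step 1 — Angular frequency: ω = 2π·701 = 4405 rad/s.
Step 2 — Transfer function: H(jω) = 1/(1 + jωRC).
Step 3 — Denominator: 1 + jωRC = 1 + j·4405·269·6.88e-07 = 1 + j0.8152.
Step 4 — H = 0.6008 - j0.4897.
Step 5 — Magnitude: |H| = 0.7751 (-2.2 dB); phase: φ = -39.2°.

|H| = 0.7751 (-2.2 dB), φ = -39.2°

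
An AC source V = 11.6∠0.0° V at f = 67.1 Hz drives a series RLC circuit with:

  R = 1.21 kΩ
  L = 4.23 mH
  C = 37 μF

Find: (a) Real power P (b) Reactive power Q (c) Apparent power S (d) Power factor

Step 1 — Angular frequency: ω = 2π·f = 2π·67.1 = 421.6 rad/s.
Step 2 — Component impedances:
  R: Z = R = 1210 Ω
  L: Z = jωL = j·421.6·0.00423 = 0 + j1.783 Ω
  C: Z = 1/(jωC) = -j/(ω·C) = 0 - j64.11 Ω
Step 3 — Series combination: Z_total = R + L + C = 1210 - j62.32 Ω = 1212∠-2.9° Ω.
Step 4 — Source phasor: V = 11.6∠0.0° V = 11.6 V.
Step 5 — Current: I = V / Z = 0.009561 + j0.0004925 A = 0.009574∠2.9° A.
Step 6 — Complex power: S = V·I* = 0.1109 - j0.005713 VA.
Step 7 — Real power: P = Re(S) = 0.1109 W.
Step 8 — Reactive power: Q = Im(S) = -0.005713 VAR.
Step 9 — Apparent power: |S| = 0.1111 VA.
Step 10 — Power factor: PF = P/|S| = 0.9987 (leading).

(a) P = 0.1109 W  (b) Q = -0.005713 VAR  (c) S = 0.1111 VA  (d) PF = 0.9987 (leading)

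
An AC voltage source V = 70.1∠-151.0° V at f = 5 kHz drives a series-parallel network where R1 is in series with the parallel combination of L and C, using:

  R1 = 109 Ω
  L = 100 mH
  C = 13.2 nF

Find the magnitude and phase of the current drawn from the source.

Step 1 — Angular frequency: ω = 2π·f = 2π·5000 = 3.142e+04 rad/s.
Step 2 — Component impedances:
  R1: Z = R = 109 Ω
  L: Z = jωL = j·3.142e+04·0.1 = 0 + j3142 Ω
  C: Z = 1/(jωC) = -j/(ω·C) = 0 - j2411 Ω
Step 3 — Parallel branch: L || C = 1/(1/L + 1/C) = 0 - j1.038e+04 Ω.
Step 4 — Series with R1: Z_total = R1 + (L || C) = 109 - j1.038e+04 Ω = 1.038e+04∠-89.4° Ω.
Step 5 — Source phasor: V = 70.1∠-151.0° V = -61.31 - j33.99 V.
Step 6 — Ohm's law: I = V / Z_total = (-61.31 - j33.99) / (109 - j1.038e+04) = 0.003213 - j0.005943 A.
Step 7 — Convert to polar: |I| = 0.006756 A, ∠I = -61.6°.

I = 0.006756∠-61.6° A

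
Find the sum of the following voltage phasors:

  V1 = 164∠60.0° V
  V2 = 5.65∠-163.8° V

Step 1 — Convert each phasor to rectangular form:
  V1 = 164·(cos(60.0°) + j·sin(60.0°)) = 82 + j142 V
  V2 = 5.65·(cos(-163.8°) + j·sin(-163.8°)) = -5.426 - j1.576 V
Step 2 — Sum components: V_total = 76.57 + j140.5 V.
Step 3 — Convert to polar: |V_total| = 160 V, ∠V_total = 61.4°.

V_total = 160∠61.4° V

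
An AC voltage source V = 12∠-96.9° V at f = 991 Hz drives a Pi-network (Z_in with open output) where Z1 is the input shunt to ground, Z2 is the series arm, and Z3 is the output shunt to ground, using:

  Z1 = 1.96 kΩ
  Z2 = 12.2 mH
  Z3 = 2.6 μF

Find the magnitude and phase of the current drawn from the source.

Step 1 — Angular frequency: ω = 2π·f = 2π·991 = 6227 rad/s.
Step 2 — Component impedances:
  Z1: Z = R = 1960 Ω
  Z2: Z = jωL = j·6227·0.0122 = 0 + j75.96 Ω
  Z3: Z = 1/(jωC) = -j/(ω·C) = 0 - j61.77 Ω
Step 3 — With open output, the series arm Z2 and the output shunt Z3 appear in series to ground: Z2 + Z3 = 0 + j14.2 Ω.
Step 4 — Parallel with input shunt Z1: Z_in = Z1 || (Z2 + Z3) = 0.1028 + j14.19 Ω = 14.2∠89.6° Ω.
Step 5 — Source phasor: V = 12∠-96.9° V = -1.442 - j11.91 V.
Step 6 — Ohm's law: I = V / Z_total = (-1.442 - j11.91) / (0.1028 + j14.19) = -0.8399 + j0.09548 A.
Step 7 — Convert to polar: |I| = 0.8454 A, ∠I = 173.5°.

I = 0.8454∠173.5° A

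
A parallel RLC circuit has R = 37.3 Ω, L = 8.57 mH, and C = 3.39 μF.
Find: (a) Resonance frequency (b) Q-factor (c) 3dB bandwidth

Step 1 — Resonance: ω₀ = 1/√(LC) = 1/√(0.00857·3.39e-06) = 5867 rad/s.
Step 2 — f₀ = ω₀/(2π) = 933.7 Hz.
Step 3 — Parallel Q: Q = R/(ω₀L) = 37.3/(5867·0.00857) = 0.7419.
Step 4 — Bandwidth: Δω = ω₀/Q = 7908 rad/s; BW = Δω/(2π) = 1259 Hz.

(a) f₀ = 933.7 Hz  (b) Q = 0.7419  (c) BW = 1259 Hz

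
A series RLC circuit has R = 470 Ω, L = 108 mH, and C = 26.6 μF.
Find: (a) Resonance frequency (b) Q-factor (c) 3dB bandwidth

Step 1 — Resonance: ω₀ = 1/√(LC) = 1/√(0.108·2.66e-05) = 590 rad/s.
Step 2 — f₀ = ω₀/(2π) = 93.9 Hz.
Step 3 — Series Q: Q = ω₀L/R = 590·0.108/470 = 0.1356.
Step 4 — Bandwidth: Δω = ω₀/Q = 4352 rad/s; BW = Δω/(2π) = 692.6 Hz.

(a) f₀ = 93.9 Hz  (b) Q = 0.1356  (c) BW = 692.6 Hz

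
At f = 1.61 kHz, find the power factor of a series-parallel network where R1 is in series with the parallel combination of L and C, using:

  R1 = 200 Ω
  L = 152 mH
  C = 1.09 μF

Step 1 — Angular frequency: ω = 2π·f = 2π·1610 = 1.012e+04 rad/s.
Step 2 — Component impedances:
  R1: Z = R = 200 Ω
  L: Z = jωL = j·1.012e+04·0.152 = 0 + j1538 Ω
  C: Z = 1/(jωC) = -j/(ω·C) = 0 - j90.69 Ω
Step 3 — Parallel branch: L || C = 1/(1/L + 1/C) = 0 - j96.38 Ω.
Step 4 — Series with R1: Z_total = R1 + (L || C) = 200 - j96.38 Ω = 222∠-25.7° Ω.
Step 5 — Power factor: PF = cos(φ) = Re(Z)/|Z| = 200/222 = 0.9009.
Step 6 — Type: Im(Z) = -96.38 ⇒ leading (phase φ = -25.7°).

PF = 0.9009 (leading, φ = -25.7°)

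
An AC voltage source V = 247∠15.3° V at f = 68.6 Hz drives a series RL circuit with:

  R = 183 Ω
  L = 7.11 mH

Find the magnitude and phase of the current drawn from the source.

Step 1 — Angular frequency: ω = 2π·f = 2π·68.6 = 431 rad/s.
Step 2 — Component impedances:
  R: Z = R = 183 Ω
  L: Z = jωL = j·431·0.00711 = 0 + j3.065 Ω
Step 3 — Series combination: Z_total = R + L = 183 + j3.065 Ω = 183∠1.0° Ω.
Step 4 — Source phasor: V = 247∠15.3° V = 238.2 + j65.18 V.
Step 5 — Ohm's law: I = V / Z_total = (238.2 + j65.18) / (183 + j3.065) = 1.307 + j0.3343 A.
Step 6 — Convert to polar: |I| = 1.35 A, ∠I = 14.3°.

I = 1.35∠14.3° A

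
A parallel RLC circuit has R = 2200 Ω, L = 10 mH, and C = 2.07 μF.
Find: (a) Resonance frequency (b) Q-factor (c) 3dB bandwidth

Step 1 — Resonance: ω₀ = 1/√(LC) = 1/√(0.01·2.07e-06) = 6950 rad/s.
Step 2 — f₀ = ω₀/(2π) = 1106 Hz.
Step 3 — Parallel Q: Q = R/(ω₀L) = 2200/(6950·0.01) = 31.65.
Step 4 — Bandwidth: Δω = ω₀/Q = 219.6 rad/s; BW = Δω/(2π) = 34.95 Hz.

(a) f₀ = 1106 Hz  (b) Q = 31.65  (c) BW = 34.95 Hz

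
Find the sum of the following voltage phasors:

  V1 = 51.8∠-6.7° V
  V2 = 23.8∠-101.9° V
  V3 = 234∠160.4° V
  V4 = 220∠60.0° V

Step 1 — Convert each phasor to rectangular form:
  V1 = 51.8·(cos(-6.7°) + j·sin(-6.7°)) = 51.45 - j6.044 V
  V2 = 23.8·(cos(-101.9°) + j·sin(-101.9°)) = -4.908 - j23.29 V
  V3 = 234·(cos(160.4°) + j·sin(160.4°)) = -220.4 + j78.5 V
  V4 = 220·(cos(60.0°) + j·sin(60.0°)) = 110 + j190.5 V
Step 2 — Sum components: V_total = -63.9 + j239.7 V.
Step 3 — Convert to polar: |V_total| = 248.1 V, ∠V_total = 104.9°.

V_total = 248.1∠104.9° V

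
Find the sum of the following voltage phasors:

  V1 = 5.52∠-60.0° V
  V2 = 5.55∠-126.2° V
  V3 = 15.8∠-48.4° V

Step 1 — Convert each phasor to rectangular form:
  V1 = 5.52·(cos(-60.0°) + j·sin(-60.0°)) = 2.76 - j4.78 V
  V2 = 5.55·(cos(-126.2°) + j·sin(-126.2°)) = -3.278 - j4.479 V
  V3 = 15.8·(cos(-48.4°) + j·sin(-48.4°)) = 10.49 - j11.82 V
Step 2 — Sum components: V_total = 9.972 - j21.07 V.
Step 3 — Convert to polar: |V_total| = 23.31 V, ∠V_total = -64.7°.

V_total = 23.31∠-64.7° V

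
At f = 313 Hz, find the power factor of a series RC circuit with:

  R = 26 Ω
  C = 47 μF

Step 1 — Angular frequency: ω = 2π·f = 2π·313 = 1967 rad/s.
Step 2 — Component impedances:
  R: Z = R = 26 Ω
  C: Z = 1/(jωC) = -j/(ω·C) = 0 - j10.82 Ω
Step 3 — Series combination: Z_total = R + C = 26 - j10.82 Ω = 28.16∠-22.6° Ω.
Step 4 — Power factor: PF = cos(φ) = Re(Z)/|Z| = 26/28.16 = 0.9233.
Step 5 — Type: Im(Z) = -10.82 ⇒ leading (phase φ = -22.6°).

PF = 0.9233 (leading, φ = -22.6°)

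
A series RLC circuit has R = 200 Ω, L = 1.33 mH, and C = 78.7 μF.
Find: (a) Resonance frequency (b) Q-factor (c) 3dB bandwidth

Step 1 — Resonance: ω₀ = 1/√(LC) = 1/√(0.00133·7.87e-05) = 3091 rad/s.
Step 2 — f₀ = ω₀/(2π) = 491.9 Hz.
Step 3 — Series Q: Q = ω₀L/R = 3091·0.00133/200 = 0.02055.
Step 4 — Bandwidth: Δω = ω₀/Q = 1.504e+05 rad/s; BW = Δω/(2π) = 2.393e+04 Hz.

(a) f₀ = 491.9 Hz  (b) Q = 0.02055  (c) BW = 2.393e+04 Hz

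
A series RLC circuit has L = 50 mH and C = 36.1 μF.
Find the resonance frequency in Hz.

Step 1 — Resonance condition Im(Z)=0 gives ω₀ = 1/√(LC).
Step 2 — ω₀ = 1/√(0.05·3.61e-05) = 744.3 rad/s.
Step 3 — f₀ = ω₀/(2π) = 118.5 Hz.

f₀ = 118.5 Hz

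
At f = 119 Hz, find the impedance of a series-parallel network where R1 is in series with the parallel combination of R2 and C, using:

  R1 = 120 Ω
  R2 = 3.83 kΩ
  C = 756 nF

Step 1 — Angular frequency: ω = 2π·f = 2π·119 = 747.7 rad/s.
Step 2 — Component impedances:
  R1: Z = R = 120 Ω
  R2: Z = R = 3830 Ω
  C: Z = 1/(jωC) = -j/(ω·C) = 0 - j1769 Ω
Step 3 — Parallel branch: R2 || C = 1/(1/R2 + 1/C) = 673.5 - j1458 Ω.
Step 4 — Series with R1: Z_total = R1 + (R2 || C) = 793.5 - j1458 Ω = 1660∠-61.4° Ω.

Z = 793.5 - j1458 Ω = 1660∠-61.4° Ω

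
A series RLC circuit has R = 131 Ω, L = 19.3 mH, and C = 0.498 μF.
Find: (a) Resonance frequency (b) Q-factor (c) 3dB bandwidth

Step 1 — Resonance: ω₀ = 1/√(LC) = 1/√(0.0193·4.98e-07) = 1.02e+04 rad/s.
Step 2 — f₀ = ω₀/(2π) = 1623 Hz.
Step 3 — Series Q: Q = ω₀L/R = 1.02e+04·0.0193/131 = 1.503.
Step 4 — Bandwidth: Δω = ω₀/Q = 6788 rad/s; BW = Δω/(2π) = 1080 Hz.

(a) f₀ = 1623 Hz  (b) Q = 1.503  (c) BW = 1080 Hz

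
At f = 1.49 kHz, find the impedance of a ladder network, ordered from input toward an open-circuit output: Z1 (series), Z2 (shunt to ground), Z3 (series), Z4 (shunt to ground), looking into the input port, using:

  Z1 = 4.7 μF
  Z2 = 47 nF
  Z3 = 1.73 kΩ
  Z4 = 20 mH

Step 1 — Angular frequency: ω = 2π·f = 2π·1490 = 9362 rad/s.
Step 2 — Component impedances:
  Z1: Z = 1/(jωC) = -j/(ω·C) = 0 - j22.73 Ω
  Z2: Z = 1/(jωC) = -j/(ω·C) = 0 - j2273 Ω
  Z3: Z = R = 1730 Ω
  Z4: Z = jωL = j·9362·0.02 = 0 + j187.2 Ω
Step 3 — Ladder network (open output): work backward from the far end, alternating series and parallel combinations. Z_in = 1217 - j828.3 Ω = 1472∠-34.2° Ω.

Z = 1217 - j828.3 Ω = 1472∠-34.2° Ω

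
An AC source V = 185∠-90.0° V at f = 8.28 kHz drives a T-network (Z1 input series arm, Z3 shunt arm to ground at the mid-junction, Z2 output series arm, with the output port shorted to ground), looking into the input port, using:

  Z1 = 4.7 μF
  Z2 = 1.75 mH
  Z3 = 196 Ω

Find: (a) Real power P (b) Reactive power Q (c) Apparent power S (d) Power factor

Step 1 — Angular frequency: ω = 2π·f = 2π·8280 = 5.202e+04 rad/s.
Step 2 — Component impedances:
  Z1: Z = 1/(jωC) = -j/(ω·C) = 0 - j4.09 Ω
  Z2: Z = jωL = j·5.202e+04·0.00175 = 0 + j91.04 Ω
  Z3: Z = R = 196 Ω
Step 3 — With the output port shorted to ground, the output series arm Z2 runs from the junction to ground; the shunt arm Z3 also runs from the junction to ground. They appear in parallel: Z3 || Z2 = 34.78 + j74.89 Ω.
Step 4 — Series with input arm Z1: Z_in = Z1 + (Z3 || Z2) = 34.78 + j70.8 Ω = 78.88∠63.8° Ω.
Step 5 — Source phasor: V = 185∠-90.0° V = 0 - j185 V.
Step 6 — Current: I = V / Z = -2.105 - j1.034 A = 2.345∠-153.8° A.
Step 7 — Complex power: S = V·I* = 191.3 + j389.4 VA.
Step 8 — Real power: P = Re(S) = 191.3 W.
Step 9 — Reactive power: Q = Im(S) = 389.4 VAR.
Step 10 — Apparent power: |S| = 433.9 VA.
Step 11 — Power factor: PF = P/|S| = 0.441 (lagging).

(a) P = 191.3 W  (b) Q = 389.4 VAR  (c) S = 433.9 VA  (d) PF = 0.441 (lagging)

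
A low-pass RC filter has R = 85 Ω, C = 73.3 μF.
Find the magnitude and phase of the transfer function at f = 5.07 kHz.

Step 1 — Angular frequency: ω = 2π·5070 = 3.186e+04 rad/s.
Step 2 — Transfer function: H(jω) = 1/(1 + jωRC).
Step 3 — Denominator: 1 + jωRC = 1 + j·3.186e+04·85·7.33e-05 = 1 + j198.5.
Step 4 — H = 2.538e-05 - j0.005038.
Step 5 — Magnitude: |H| = 0.005038 (-46.0 dB); phase: φ = -89.7°.

|H| = 0.005038 (-46.0 dB), φ = -89.7°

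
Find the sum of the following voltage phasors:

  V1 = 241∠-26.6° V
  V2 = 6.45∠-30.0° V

Step 1 — Convert each phasor to rectangular form:
  V1 = 241·(cos(-26.6°) + j·sin(-26.6°)) = 215.5 - j107.9 V
  V2 = 6.45·(cos(-30.0°) + j·sin(-30.0°)) = 5.586 - j3.225 V
Step 2 — Sum components: V_total = 221.1 - j111.1 V.
Step 3 — Convert to polar: |V_total| = 247.4 V, ∠V_total = -26.7°.

V_total = 247.4∠-26.7° V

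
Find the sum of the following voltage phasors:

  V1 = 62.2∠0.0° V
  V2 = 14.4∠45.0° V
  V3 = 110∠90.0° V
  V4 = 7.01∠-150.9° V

Step 1 — Convert each phasor to rectangular form:
  V1 = 62.2·(cos(0.0°) + j·sin(0.0°)) = 62.2 V
  V2 = 14.4·(cos(45.0°) + j·sin(45.0°)) = 10.18 + j10.18 V
  V3 = 110·(cos(90.0°) + j·sin(90.0°)) = 0 + j110 V
  V4 = 7.01·(cos(-150.9°) + j·sin(-150.9°)) = -6.125 - j3.409 V
Step 2 — Sum components: V_total = 66.26 + j116.8 V.
Step 3 — Convert to polar: |V_total| = 134.3 V, ∠V_total = 60.4°.

V_total = 134.3∠60.4° V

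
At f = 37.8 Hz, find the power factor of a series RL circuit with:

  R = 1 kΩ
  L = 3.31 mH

Step 1 — Angular frequency: ω = 2π·f = 2π·37.8 = 237.5 rad/s.
Step 2 — Component impedances:
  R: Z = R = 1000 Ω
  L: Z = jωL = j·237.5·0.00331 = 0 + j0.7861 Ω
Step 3 — Series combination: Z_total = R + L = 1000 + j0.7861 Ω = 1000∠0.0° Ω.
Step 4 — Power factor: PF = cos(φ) = Re(Z)/|Z| = 1000/1000 = 1.
Step 5 — Type: Im(Z) = 0.7861 ⇒ lagging (phase φ = 0.0°).

PF = 1 (lagging, φ = 0.0°)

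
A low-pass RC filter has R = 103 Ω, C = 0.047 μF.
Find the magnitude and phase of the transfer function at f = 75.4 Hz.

Step 1 — Angular frequency: ω = 2π·75.4 = 473.8 rad/s.
Step 2 — Transfer function: H(jω) = 1/(1 + jωRC).
Step 3 — Denominator: 1 + jωRC = 1 + j·473.8·103·4.7e-08 = 1 + j0.002293.
Step 4 — H = 1 - j0.002293.
Step 5 — Magnitude: |H| = 1 (-0.0 dB); phase: φ = -0.1°.

|H| = 1 (-0.0 dB), φ = -0.1°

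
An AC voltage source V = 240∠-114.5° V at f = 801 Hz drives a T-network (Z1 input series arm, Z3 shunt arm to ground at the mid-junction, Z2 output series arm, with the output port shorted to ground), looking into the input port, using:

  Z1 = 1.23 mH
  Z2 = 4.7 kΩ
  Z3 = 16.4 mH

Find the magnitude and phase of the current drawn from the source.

Step 1 — Angular frequency: ω = 2π·f = 2π·801 = 5033 rad/s.
Step 2 — Component impedances:
  Z1: Z = jωL = j·5033·0.00123 = 0 + j6.19 Ω
  Z2: Z = R = 4700 Ω
  Z3: Z = jωL = j·5033·0.0164 = 0 + j82.54 Ω
Step 3 — With the output port shorted to ground, the output series arm Z2 runs from the junction to ground; the shunt arm Z3 also runs from the junction to ground. They appear in parallel: Z3 || Z2 = 1.449 + j82.51 Ω.
Step 4 — Series with input arm Z1: Z_in = Z1 + (Z3 || Z2) = 1.449 + j88.7 Ω = 88.72∠89.1° Ω.
Step 5 — Source phasor: V = 240∠-114.5° V = -99.53 - j218.4 V.
Step 6 — Ohm's law: I = V / Z_total = (-99.53 - j218.4) / (1.449 + j88.7) = -2.48 + j1.082 A.
Step 7 — Convert to polar: |I| = 2.705 A, ∠I = 156.4°.

I = 2.705∠156.4° A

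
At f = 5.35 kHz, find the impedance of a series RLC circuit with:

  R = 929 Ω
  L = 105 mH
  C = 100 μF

Step 1 — Angular frequency: ω = 2π·f = 2π·5350 = 3.362e+04 rad/s.
Step 2 — Component impedances:
  R: Z = R = 929 Ω
  L: Z = jωL = j·3.362e+04·0.105 = 0 + j3530 Ω
  C: Z = 1/(jωC) = -j/(ω·C) = 0 - j0.2975 Ω
Step 3 — Series combination: Z_total = R + L + C = 929 + j3529 Ω = 3650∠75.3° Ω.

Z = 929 + j3529 Ω = 3650∠75.3° Ω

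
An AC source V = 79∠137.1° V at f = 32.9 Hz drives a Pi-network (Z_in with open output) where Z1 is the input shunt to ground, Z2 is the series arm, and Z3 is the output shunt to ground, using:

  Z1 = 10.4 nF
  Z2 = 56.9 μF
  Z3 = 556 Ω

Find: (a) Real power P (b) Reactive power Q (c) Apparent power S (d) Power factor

Step 1 — Angular frequency: ω = 2π·f = 2π·32.9 = 206.7 rad/s.
Step 2 — Component impedances:
  Z1: Z = 1/(jωC) = -j/(ω·C) = 0 - j4.651e+05 Ω
  Z2: Z = 1/(jωC) = -j/(ω·C) = 0 - j85.02 Ω
  Z3: Z = R = 556 Ω
Step 3 — With open output, the series arm Z2 and the output shunt Z3 appear in series to ground: Z2 + Z3 = 556 - j85.02 Ω.
Step 4 — Parallel with input shunt Z1: Z_in = Z1 || (Z2 + Z3) = 555.8 - j85.67 Ω = 562.4∠-8.8° Ω.
Step 5 — Source phasor: V = 79∠137.1° V = -57.87 + j53.78 V.
Step 6 — Current: I = V / Z = -0.1163 + j0.07883 A = 0.1405∠145.9° A.
Step 7 — Complex power: S = V·I* = 10.97 - j1.691 VA.
Step 8 — Real power: P = Re(S) = 10.97 W.
Step 9 — Reactive power: Q = Im(S) = -1.691 VAR.
Step 10 — Apparent power: |S| = 11.1 VA.
Step 11 — Power factor: PF = P/|S| = 0.9883 (leading).

(a) P = 10.97 W  (b) Q = -1.691 VAR  (c) S = 11.1 VA  (d) PF = 0.9883 (leading)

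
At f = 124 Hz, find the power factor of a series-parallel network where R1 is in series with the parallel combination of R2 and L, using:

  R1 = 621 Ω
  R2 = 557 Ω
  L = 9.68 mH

Step 1 — Angular frequency: ω = 2π·f = 2π·124 = 779.1 rad/s.
Step 2 — Component impedances:
  R1: Z = R = 621 Ω
  R2: Z = R = 557 Ω
  L: Z = jωL = j·779.1·0.00968 = 0 + j7.542 Ω
Step 3 — Parallel branch: R2 || L = 1/(1/R2 + 1/L) = 0.1021 + j7.54 Ω.
Step 4 — Series with R1: Z_total = R1 + (R2 || L) = 621.1 + j7.54 Ω = 621.1∠0.7° Ω.
Step 5 — Power factor: PF = cos(φ) = Re(Z)/|Z| = 621.1/621.15 = 0.9999.
Step 6 — Type: Im(Z) = 7.54 ⇒ lagging (phase φ = 0.7°).

PF = 0.9999 (lagging, φ = 0.7°)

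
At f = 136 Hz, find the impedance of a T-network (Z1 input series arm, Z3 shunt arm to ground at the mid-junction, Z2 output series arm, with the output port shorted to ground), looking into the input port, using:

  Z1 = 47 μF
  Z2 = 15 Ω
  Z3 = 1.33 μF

Step 1 — Angular frequency: ω = 2π·f = 2π·136 = 854.5 rad/s.
Step 2 — Component impedances:
  Z1: Z = 1/(jωC) = -j/(ω·C) = 0 - j24.9 Ω
  Z2: Z = R = 15 Ω
  Z3: Z = 1/(jωC) = -j/(ω·C) = 0 - j879.9 Ω
Step 3 — With the output port shorted to ground, the output series arm Z2 runs from the junction to ground; the shunt arm Z3 also runs from the junction to ground. They appear in parallel: Z3 || Z2 = 15 - j0.2556 Ω.
Step 4 — Series with input arm Z1: Z_in = Z1 + (Z3 || Z2) = 15 - j25.15 Ω = 29.29∠-59.2° Ω.

Z = 15 - j25.15 Ω = 29.29∠-59.2° Ω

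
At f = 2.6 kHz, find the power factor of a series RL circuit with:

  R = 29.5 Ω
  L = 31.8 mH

Step 1 — Angular frequency: ω = 2π·f = 2π·2600 = 1.634e+04 rad/s.
Step 2 — Component impedances:
  R: Z = R = 29.5 Ω
  L: Z = jωL = j·1.634e+04·0.0318 = 0 + j519.5 Ω
Step 3 — Series combination: Z_total = R + L = 29.5 + j519.5 Ω = 520.3∠86.7° Ω.
Step 4 — Power factor: PF = cos(φ) = Re(Z)/|Z| = 29.5/520.33 = 0.05669.
Step 5 — Type: Im(Z) = 519.5 ⇒ lagging (phase φ = 86.7°).

PF = 0.05669 (lagging, φ = 86.7°)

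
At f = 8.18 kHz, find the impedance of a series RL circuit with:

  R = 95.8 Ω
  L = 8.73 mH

Step 1 — Angular frequency: ω = 2π·f = 2π·8180 = 5.14e+04 rad/s.
Step 2 — Component impedances:
  R: Z = R = 95.8 Ω
  L: Z = jωL = j·5.14e+04·0.00873 = 0 + j448.7 Ω
Step 3 — Series combination: Z_total = R + L = 95.8 + j448.7 Ω = 458.8∠77.9° Ω.

Z = 95.8 + j448.7 Ω = 458.8∠77.9° Ω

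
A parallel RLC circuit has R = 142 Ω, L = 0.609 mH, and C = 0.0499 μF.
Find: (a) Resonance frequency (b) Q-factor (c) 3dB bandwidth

Step 1 — Resonance: ω₀ = 1/√(LC) = 1/√(0.000609·4.99e-08) = 1.814e+05 rad/s.
Step 2 — f₀ = ω₀/(2π) = 2.887e+04 Hz.
Step 3 — Parallel Q: Q = R/(ω₀L) = 142/(1.814e+05·0.000609) = 1.285.
Step 4 — Bandwidth: Δω = ω₀/Q = 1.411e+05 rad/s; BW = Δω/(2π) = 2.246e+04 Hz.

(a) f₀ = 2.887e+04 Hz  (b) Q = 1.285  (c) BW = 2.246e+04 Hz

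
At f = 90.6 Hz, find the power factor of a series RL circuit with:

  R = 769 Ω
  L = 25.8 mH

Step 1 — Angular frequency: ω = 2π·f = 2π·90.6 = 569.3 rad/s.
Step 2 — Component impedances:
  R: Z = R = 769 Ω
  L: Z = jωL = j·569.3·0.0258 = 0 + j14.69 Ω
Step 3 — Series combination: Z_total = R + L = 769 + j14.69 Ω = 769.1∠1.1° Ω.
Step 4 — Power factor: PF = cos(φ) = Re(Z)/|Z| = 769/769.14 = 0.9998.
Step 5 — Type: Im(Z) = 14.69 ⇒ lagging (phase φ = 1.1°).

PF = 0.9998 (lagging, φ = 1.1°)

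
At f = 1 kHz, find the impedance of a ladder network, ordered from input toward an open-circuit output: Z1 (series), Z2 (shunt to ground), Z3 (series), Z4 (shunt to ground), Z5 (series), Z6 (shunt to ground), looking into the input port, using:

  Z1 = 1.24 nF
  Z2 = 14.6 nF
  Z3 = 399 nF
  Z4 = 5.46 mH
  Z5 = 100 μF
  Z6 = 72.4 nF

Step 1 — Angular frequency: ω = 2π·f = 2π·1000 = 6283 rad/s.
Step 2 — Component impedances:
  Z1: Z = 1/(jωC) = -j/(ω·C) = 0 - j1.284e+05 Ω
  Z2: Z = 1/(jωC) = -j/(ω·C) = 0 - j1.09e+04 Ω
  Z3: Z = 1/(jωC) = -j/(ω·C) = 0 - j398.9 Ω
  Z4: Z = jωL = j·6283·0.00546 = 0 + j34.31 Ω
  Z5: Z = 1/(jωC) = -j/(ω·C) = 0 - j1.592 Ω
  Z6: Z = 1/(jωC) = -j/(ω·C) = 0 - j2198 Ω
Step 3 — Ladder network (open output): work backward from the far end, alternating series and parallel combinations. Z_in = 0 - j1.287e+05 Ω = 1.287e+05∠-90.0° Ω.

Z = 0 - j1.287e+05 Ω = 1.287e+05∠-90.0° Ω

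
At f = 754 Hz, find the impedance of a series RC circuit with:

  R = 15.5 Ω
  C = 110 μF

Step 1 — Angular frequency: ω = 2π·f = 2π·754 = 4738 rad/s.
Step 2 — Component impedances:
  R: Z = R = 15.5 Ω
  C: Z = 1/(jωC) = -j/(ω·C) = 0 - j1.919 Ω
Step 3 — Series combination: Z_total = R + C = 15.5 - j1.919 Ω = 15.62∠-7.1° Ω.

Z = 15.5 - j1.919 Ω = 15.62∠-7.1° Ω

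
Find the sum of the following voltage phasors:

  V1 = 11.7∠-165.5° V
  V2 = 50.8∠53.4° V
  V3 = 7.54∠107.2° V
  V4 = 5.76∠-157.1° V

Step 1 — Convert each phasor to rectangular form:
  V1 = 11.7·(cos(-165.5°) + j·sin(-165.5°)) = -11.33 - j2.929 V
  V2 = 50.8·(cos(53.4°) + j·sin(53.4°)) = 30.29 + j40.78 V
  V3 = 7.54·(cos(107.2°) + j·sin(107.2°)) = -2.23 + j7.203 V
  V4 = 5.76·(cos(-157.1°) + j·sin(-157.1°)) = -5.306 - j2.241 V
Step 2 — Sum components: V_total = 11.43 + j42.82 V.
Step 3 — Convert to polar: |V_total| = 44.31 V, ∠V_total = 75.1°.

V_total = 44.31∠75.1° V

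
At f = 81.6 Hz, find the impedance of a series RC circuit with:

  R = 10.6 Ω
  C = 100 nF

Step 1 — Angular frequency: ω = 2π·f = 2π·81.6 = 512.7 rad/s.
Step 2 — Component impedances:
  R: Z = R = 10.6 Ω
  C: Z = 1/(jωC) = -j/(ω·C) = 0 - j1.95e+04 Ω
Step 3 — Series combination: Z_total = R + C = 10.6 - j1.95e+04 Ω = 1.95e+04∠-90.0° Ω.

Z = 10.6 - j1.95e+04 Ω = 1.95e+04∠-90.0° Ω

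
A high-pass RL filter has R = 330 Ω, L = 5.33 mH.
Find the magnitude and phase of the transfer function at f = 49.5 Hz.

Step 1 — Angular frequency: ω = 2π·49.5 = 311 rad/s.
Step 2 — Transfer function: H(jω) = jωL/(R + jωL).
Step 3 — Numerator jωL = j·1.658; denominator R + jωL = 330 + j1.658.
Step 4 — H = 2.523e-05 + j0.005023.
Step 5 — Magnitude: |H| = 0.005023 (-46.0 dB); phase: φ = 89.7°.

|H| = 0.005023 (-46.0 dB), φ = 89.7°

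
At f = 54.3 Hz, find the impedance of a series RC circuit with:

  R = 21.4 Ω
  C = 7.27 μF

Step 1 — Angular frequency: ω = 2π·f = 2π·54.3 = 341.2 rad/s.
Step 2 — Component impedances:
  R: Z = R = 21.4 Ω
  C: Z = 1/(jωC) = -j/(ω·C) = 0 - j403.2 Ω
Step 3 — Series combination: Z_total = R + C = 21.4 - j403.2 Ω = 403.7∠-87.0° Ω.

Z = 21.4 - j403.2 Ω = 403.7∠-87.0° Ω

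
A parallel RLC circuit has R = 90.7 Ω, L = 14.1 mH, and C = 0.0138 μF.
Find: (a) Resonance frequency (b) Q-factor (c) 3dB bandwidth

Step 1 — Resonance: ω₀ = 1/√(LC) = 1/√(0.0141·1.38e-08) = 7.169e+04 rad/s.
Step 2 — f₀ = ω₀/(2π) = 1.141e+04 Hz.
Step 3 — Parallel Q: Q = R/(ω₀L) = 90.7/(7.169e+04·0.0141) = 0.08973.
Step 4 — Bandwidth: Δω = ω₀/Q = 7.989e+05 rad/s; BW = Δω/(2π) = 1.272e+05 Hz.

(a) f₀ = 1.141e+04 Hz  (b) Q = 0.08973  (c) BW = 1.272e+05 Hz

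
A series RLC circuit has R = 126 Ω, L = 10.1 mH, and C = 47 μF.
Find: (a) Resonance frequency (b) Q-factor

Step 1 — Resonance condition Im(Z)=0 gives ω₀ = 1/√(LC).
Step 2 — ω₀ = 1/√(0.0101·4.7e-05) = 1451 rad/s.
Step 3 — f₀ = ω₀/(2π) = 231 Hz.
Step 4 — Series Q: Q = ω₀L/R = 1451·0.0101/126 = 0.1163.

(a) f₀ = 231 Hz  (b) Q = 0.1163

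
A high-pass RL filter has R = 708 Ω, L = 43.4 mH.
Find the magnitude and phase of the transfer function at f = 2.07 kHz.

Step 1 — Angular frequency: ω = 2π·2070 = 1.301e+04 rad/s.
Step 2 — Transfer function: H(jω) = jωL/(R + jωL).
Step 3 — Numerator jωL = j·564.5; denominator R + jωL = 708 + j564.5.
Step 4 — H = 0.3886 + j0.4874.
Step 5 — Magnitude: |H| = 0.6234 (-4.1 dB); phase: φ = 51.4°.

|H| = 0.6234 (-4.1 dB), φ = 51.4°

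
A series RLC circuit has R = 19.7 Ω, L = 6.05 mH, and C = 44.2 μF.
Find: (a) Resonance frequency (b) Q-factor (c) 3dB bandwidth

Step 1 — Resonance condition Im(Z)=0 gives ω₀ = 1/√(LC).
Step 2 — ω₀ = 1/√(0.00605·4.42e-05) = 1934 rad/s.
Step 3 — f₀ = ω₀/(2π) = 307.8 Hz.
Step 4 — Series Q: Q = ω₀L/R = 1934·0.00605/19.7 = 0.5939.
Step 5 — 3dB bandwidth: Δω = ω₀/Q = 3256 rad/s; BW = Δω/(2π) = 518.2 Hz.

(a) f₀ = 307.8 Hz  (b) Q = 0.5939  (c) BW = 518.2 Hz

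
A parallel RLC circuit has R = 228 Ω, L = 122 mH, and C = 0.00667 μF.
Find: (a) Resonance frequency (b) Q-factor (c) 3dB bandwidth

Step 1 — Resonance: ω₀ = 1/√(LC) = 1/√(0.122·6.67e-09) = 3.506e+04 rad/s.
Step 2 — f₀ = ω₀/(2π) = 5579 Hz.
Step 3 — Parallel Q: Q = R/(ω₀L) = 228/(3.506e+04·0.122) = 0.05331.
Step 4 — Bandwidth: Δω = ω₀/Q = 6.576e+05 rad/s; BW = Δω/(2π) = 1.047e+05 Hz.

(a) f₀ = 5579 Hz  (b) Q = 0.05331  (c) BW = 1.047e+05 Hz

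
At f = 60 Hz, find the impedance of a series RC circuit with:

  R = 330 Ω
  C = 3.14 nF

Step 1 — Angular frequency: ω = 2π·f = 2π·60 = 377 rad/s.
Step 2 — Component impedances:
  R: Z = R = 330 Ω
  C: Z = 1/(jωC) = -j/(ω·C) = 0 - j8.448e+05 Ω
Step 3 — Series combination: Z_total = R + C = 330 - j8.448e+05 Ω = 8.448e+05∠-90.0° Ω.

Z = 330 - j8.448e+05 Ω = 8.448e+05∠-90.0° Ω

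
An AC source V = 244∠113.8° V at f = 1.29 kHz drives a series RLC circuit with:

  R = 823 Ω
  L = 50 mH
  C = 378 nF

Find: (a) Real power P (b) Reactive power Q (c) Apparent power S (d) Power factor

Step 1 — Angular frequency: ω = 2π·f = 2π·1290 = 8105 rad/s.
Step 2 — Component impedances:
  R: Z = R = 823 Ω
  L: Z = jωL = j·8105·0.05 = 0 + j405.3 Ω
  C: Z = 1/(jωC) = -j/(ω·C) = 0 - j326.4 Ω
Step 3 — Series combination: Z_total = R + L + C = 823 + j78.87 Ω = 826.8∠5.5° Ω.
Step 4 — Source phasor: V = 244∠113.8° V = -98.47 + j223.3 V.
Step 5 — Current: I = V / Z = -0.09279 + j0.2802 A = 0.2951∠108.3° A.
Step 6 — Complex power: S = V·I* = 71.68 + j6.87 VA.
Step 7 — Real power: P = Re(S) = 71.68 W.
Step 8 — Reactive power: Q = Im(S) = 6.87 VAR.
Step 9 — Apparent power: |S| = 72.01 VA.
Step 10 — Power factor: PF = P/|S| = 0.9954 (lagging).

(a) P = 71.68 W  (b) Q = 6.87 VAR  (c) S = 72.01 VA  (d) PF = 0.9954 (lagging)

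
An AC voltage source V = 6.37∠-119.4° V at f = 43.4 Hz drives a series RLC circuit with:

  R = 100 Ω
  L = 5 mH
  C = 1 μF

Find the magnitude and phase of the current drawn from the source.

Step 1 — Angular frequency: ω = 2π·f = 2π·43.4 = 272.7 rad/s.
Step 2 — Component impedances:
  R: Z = R = 100 Ω
  L: Z = jωL = j·272.7·0.005 = 0 + j1.363 Ω
  C: Z = 1/(jωC) = -j/(ω·C) = 0 - j3667 Ω
Step 3 — Series combination: Z_total = R + L + C = 100 - j3666 Ω = 3667∠-88.4° Ω.
Step 4 — Source phasor: V = 6.37∠-119.4° V = -3.127 - j5.55 V.
Step 5 — Ohm's law: I = V / Z_total = (-3.127 - j5.55) / (100 - j3666) = 0.00149 - j0.0008937 A.
Step 6 — Convert to polar: |I| = 0.001737 A, ∠I = -31.0°.

I = 0.001737∠-31.0° A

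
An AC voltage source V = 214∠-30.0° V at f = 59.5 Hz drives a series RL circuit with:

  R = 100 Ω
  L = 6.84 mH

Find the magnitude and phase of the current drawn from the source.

Step 1 — Angular frequency: ω = 2π·f = 2π·59.5 = 373.8 rad/s.
Step 2 — Component impedances:
  R: Z = R = 100 Ω
  L: Z = jωL = j·373.8·0.00684 = 0 + j2.557 Ω
Step 3 — Series combination: Z_total = R + L = 100 + j2.557 Ω = 100∠1.5° Ω.
Step 4 — Source phasor: V = 214∠-30.0° V = 185.3 - j107 V.
Step 5 — Ohm's law: I = V / Z_total = (185.3 - j107) / (100 + j2.557) = 1.825 - j1.117 A.
Step 6 — Convert to polar: |I| = 2.139 A, ∠I = -31.5°.

I = 2.139∠-31.5° A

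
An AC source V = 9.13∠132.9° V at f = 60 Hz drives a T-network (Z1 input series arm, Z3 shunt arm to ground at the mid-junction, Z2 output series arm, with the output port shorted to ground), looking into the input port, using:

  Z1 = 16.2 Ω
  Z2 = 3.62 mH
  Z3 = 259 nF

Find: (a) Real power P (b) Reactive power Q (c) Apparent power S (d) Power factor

Step 1 — Angular frequency: ω = 2π·f = 2π·60 = 377 rad/s.
Step 2 — Component impedances:
  Z1: Z = R = 16.2 Ω
  Z2: Z = jωL = j·377·0.00362 = 0 + j1.365 Ω
  Z3: Z = 1/(jωC) = -j/(ω·C) = 0 - j1.024e+04 Ω
Step 3 — With the output port shorted to ground, the output series arm Z2 runs from the junction to ground; the shunt arm Z3 also runs from the junction to ground. They appear in parallel: Z3 || Z2 = 0 + j1.365 Ω.
Step 4 — Series with input arm Z1: Z_in = Z1 + (Z3 || Z2) = 16.2 + j1.365 Ω = 16.26∠4.8° Ω.
Step 5 — Source phasor: V = 9.13∠132.9° V = -6.215 + j6.688 V.
Step 6 — Current: I = V / Z = -0.3464 + j0.442 A = 0.5616∠128.1° A.
Step 7 — Complex power: S = V·I* = 5.109 + j0.4305 VA.
Step 8 — Real power: P = Re(S) = 5.109 W.
Step 9 — Reactive power: Q = Im(S) = 0.4305 VAR.
Step 10 — Apparent power: |S| = 5.127 VA.
Step 11 — Power factor: PF = P/|S| = 0.9965 (lagging).

(a) P = 5.109 W  (b) Q = 0.4305 VAR  (c) S = 5.127 VA  (d) PF = 0.9965 (lagging)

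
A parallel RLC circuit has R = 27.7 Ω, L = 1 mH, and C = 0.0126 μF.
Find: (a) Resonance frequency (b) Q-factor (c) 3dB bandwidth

Step 1 — Resonance: ω₀ = 1/√(LC) = 1/√(0.001·1.26e-08) = 2.817e+05 rad/s.
Step 2 — f₀ = ω₀/(2π) = 4.484e+04 Hz.
Step 3 — Parallel Q: Q = R/(ω₀L) = 27.7/(2.817e+05·0.001) = 0.09833.
Step 4 — Bandwidth: Δω = ω₀/Q = 2.865e+06 rad/s; BW = Δω/(2π) = 4.56e+05 Hz.

(a) f₀ = 4.484e+04 Hz  (b) Q = 0.09833  (c) BW = 4.56e+05 Hz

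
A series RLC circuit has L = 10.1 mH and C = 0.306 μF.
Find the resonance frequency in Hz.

Step 1 — Resonance condition Im(Z)=0 gives ω₀ = 1/√(LC).
Step 2 — ω₀ = 1/√(0.0101·3.06e-07) = 1.799e+04 rad/s.
Step 3 — f₀ = ω₀/(2π) = 2863 Hz.

f₀ = 2863 Hz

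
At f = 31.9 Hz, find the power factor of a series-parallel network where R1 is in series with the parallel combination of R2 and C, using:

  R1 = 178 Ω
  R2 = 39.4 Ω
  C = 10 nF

Step 1 — Angular frequency: ω = 2π·f = 2π·31.9 = 200.4 rad/s.
Step 2 — Component impedances:
  R1: Z = R = 178 Ω
  R2: Z = R = 39.4 Ω
  C: Z = 1/(jωC) = -j/(ω·C) = 0 - j4.989e+05 Ω
Step 3 — Parallel branch: R2 || C = 1/(1/R2 + 1/C) = 39.4 - j0.003111 Ω.
Step 4 — Series with R1: Z_total = R1 + (R2 || C) = 217.4 - j0.003111 Ω = 217.4∠-0.0° Ω.
Step 5 — Power factor: PF = cos(φ) = Re(Z)/|Z| = 217.4/217.4 = 1.
Step 6 — Type: Im(Z) = -0.003111 ⇒ leading (phase φ = -0.0°).

PF = 1 (leading, φ = -0.0°)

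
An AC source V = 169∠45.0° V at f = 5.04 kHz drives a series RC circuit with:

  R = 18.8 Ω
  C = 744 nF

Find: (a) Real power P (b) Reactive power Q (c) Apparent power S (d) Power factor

Step 1 — Angular frequency: ω = 2π·f = 2π·5040 = 3.167e+04 rad/s.
Step 2 — Component impedances:
  R: Z = R = 18.8 Ω
  C: Z = 1/(jωC) = -j/(ω·C) = 0 - j42.44 Ω
Step 3 — Series combination: Z_total = R + C = 18.8 - j42.44 Ω = 46.42∠-66.1° Ω.
Step 4 — Source phasor: V = 169∠45.0° V = 119.5 + j119.5 V.
Step 5 — Current: I = V / Z = -1.311 + j3.396 A = 3.641∠111.1° A.
Step 6 — Complex power: S = V·I* = 249.2 - j562.5 VA.
Step 7 — Real power: P = Re(S) = 249.2 W.
Step 8 — Reactive power: Q = Im(S) = -562.5 VAR.
Step 9 — Apparent power: |S| = 615.3 VA.
Step 10 — Power factor: PF = P/|S| = 0.405 (leading).

(a) P = 249.2 W  (b) Q = -562.5 VAR  (c) S = 615.3 VA  (d) PF = 0.405 (leading)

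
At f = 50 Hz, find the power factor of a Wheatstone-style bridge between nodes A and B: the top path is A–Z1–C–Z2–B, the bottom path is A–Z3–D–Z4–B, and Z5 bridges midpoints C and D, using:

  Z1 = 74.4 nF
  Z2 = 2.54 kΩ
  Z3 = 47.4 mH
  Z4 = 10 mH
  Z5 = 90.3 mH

Step 1 — Angular frequency: ω = 2π·f = 2π·50 = 314.2 rad/s.
Step 2 — Component impedances:
  Z1: Z = 1/(jωC) = -j/(ω·C) = 0 - j4.278e+04 Ω
  Z2: Z = R = 2540 Ω
  Z3: Z = jωL = j·314.2·0.0474 = 0 + j14.89 Ω
  Z4: Z = jωL = j·314.2·0.01 = 0 + j3.142 Ω
  Z5: Z = jωL = j·314.2·0.0903 = 0 + j28.37 Ω
Step 3 — Bridge requires nodal analysis (the Z5 bridge couples midpoints C and D, so the two paths cannot be reduced to a simple series/parallel combination). Setting node B to ground and injecting 1 A at node A, the 3-node admittance system at A, C, D solves to V_A = Z_AB = 0.003861 + j18.04 Ω = 18.04∠90.0° Ω.
Step 4 — Power factor: PF = cos(φ) = Re(Z)/|Z| = 0.003861/18.04 = 0.000214.
Step 5 — Type: Im(Z) = 18.04 ⇒ lagging (phase φ = 90.0°).

PF = 0.000214 (lagging, φ = 90.0°)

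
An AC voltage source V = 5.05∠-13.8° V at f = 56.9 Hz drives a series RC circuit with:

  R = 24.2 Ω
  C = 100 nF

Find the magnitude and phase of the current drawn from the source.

Step 1 — Angular frequency: ω = 2π·f = 2π·56.9 = 357.5 rad/s.
Step 2 — Component impedances:
  R: Z = R = 24.2 Ω
  C: Z = 1/(jωC) = -j/(ω·C) = 0 - j2.797e+04 Ω
Step 3 — Series combination: Z_total = R + C = 24.2 - j2.797e+04 Ω = 2.797e+04∠-90.0° Ω.
Step 4 — Source phasor: V = 5.05∠-13.8° V = 4.904 - j1.205 V.
Step 5 — Ohm's law: I = V / Z_total = (4.904 - j1.205) / (24.2 - j2.797e+04) = 4.322e-05 + j0.0001753 A.
Step 6 — Convert to polar: |I| = 0.0001805 A, ∠I = 76.2°.

I = 0.0001805∠76.2° A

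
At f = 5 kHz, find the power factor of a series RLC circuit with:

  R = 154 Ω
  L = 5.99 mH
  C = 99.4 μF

Step 1 — Angular frequency: ω = 2π·f = 2π·5000 = 3.142e+04 rad/s.
Step 2 — Component impedances:
  R: Z = R = 154 Ω
  L: Z = jωL = j·3.142e+04·0.00599 = 0 + j188.2 Ω
  C: Z = 1/(jωC) = -j/(ω·C) = 0 - j0.3202 Ω
Step 3 — Series combination: Z_total = R + L + C = 154 + j187.9 Ω = 242.9∠50.7° Ω.
Step 4 — Power factor: PF = cos(φ) = Re(Z)/|Z| = 154/242.9 = 0.634.
Step 5 — Type: Im(Z) = 187.9 ⇒ lagging (phase φ = 50.7°).

PF = 0.634 (lagging, φ = 50.7°)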